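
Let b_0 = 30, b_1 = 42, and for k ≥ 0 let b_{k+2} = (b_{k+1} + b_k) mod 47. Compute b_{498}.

b_0 = 30, b_1 = 42, b_2 = 25, b_3 = 20, b_4 = 45, b_5 = 18, b_6 = 16, b_7 = 34, b_8 = 3, b_9 = 37, b_{10} = 40, b_{11} = 30, b_{12} = 23, b_{13} = 6, b_{14} = 29, b_{15} = 35, b_{16} = 17, b_{17} = 5, b_{18} = 22, b_{19} = 27, b_{20} = 2, b_{21} = 29, b_{22} = 31, b_{23} = 13, b_{24} = 44, b_{25} = 10, b_{26} = 7, b_{27} = 17, b_{28} = 24, b_{29} = 41, b_{30} = 18, b_{31} = 12, b_{32} = 30, b_{33} = 42.
Since (b_{32}, b_{33}) = (b_0, b_1) = (30, 42) (two consecutive terms determine the rest), the sequence is periodic with period 32.
(498 - 0) mod 32 = 18, so b_{498} = b_{18} = 22.

22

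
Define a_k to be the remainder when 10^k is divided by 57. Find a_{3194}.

Listing terms: a_1 = 10,  a_2 = 43,  a_3 = 31,  a_4 = 25,  a_5 = 22,  a_6 = 49,  a_7 = 34,  a_8 = 55,  a_9 = 37,  a_{10} = 28,  a_{11} = 52,  a_{12} = 7,  a_{13} = 13,  a_{14} = 16,  a_{15} = 46,  a_{16} = 4,  a_{17} = 40,  a_{18} = 1,  a_{19} = 10.
The sequence repeats with period 18.
(3194 - 1) mod 18 = 7, so a_{3194} = a_8 = 55.

55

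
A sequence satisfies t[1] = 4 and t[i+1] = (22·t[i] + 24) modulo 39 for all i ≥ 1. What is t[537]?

31

Computing terms: t[1] = 4, t[2] = 34, t[3] = 31, t[4] = 4.
Since t[4] = t[1] = 4, the sequence is periodic with period 3.
(537 - 1) mod 3 = 2, so t[537] = t[3] = 31.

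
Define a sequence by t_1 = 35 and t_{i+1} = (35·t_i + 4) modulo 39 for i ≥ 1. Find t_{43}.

35

Listing terms: t_1 = 35; t_2 = 20; t_3 = 2; t_4 = 35.
The sequence repeats with period 3.
So t_{43} = t_{1 + ((43-1) mod 3)} = t_1 = 35.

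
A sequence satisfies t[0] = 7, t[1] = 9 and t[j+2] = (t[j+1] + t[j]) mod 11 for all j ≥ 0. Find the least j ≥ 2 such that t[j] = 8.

4

Computing terms: t[0] = 7; t[1] = 9; t[2] = 5; t[3] = 3; t[4] = 8; t[5] = 0; t[6] = 8; t[7] = 8; t[8] = 5; t[9] = 2; t[10] = 7; t[11] = 9.
Since (t[10], t[11]) = (t[0], t[1]) = (7, 9) (two consecutive terms determine the rest), the sequence is periodic with period 10.
The value 8 first appears (with j ≥ 2) at t[4].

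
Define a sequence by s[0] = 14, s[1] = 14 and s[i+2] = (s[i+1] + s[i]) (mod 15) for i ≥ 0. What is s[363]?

12

We have s[0] = 14; s[1] = 14; s[2] = 13; s[3] = 12; s[4] = 10; s[5] = 7; s[6] = 2; s[7] = 9; s[8] = 11; s[9] = 5; s[10] = 1; s[11] = 6; s[12] = 7; s[13] = 13; s[14] = 5; s[15] = 3; s[16] = 8; s[17] = 11; s[18] = 4; s[19] = 0; s[20] = 4; s[21] = 4; s[22] = 8; s[23] = 12; s[24] = 5; s[25] = 2; s[26] = 7; s[27] = 9; s[28] = 1; s[29] = 10; s[30] = 11; s[31] = 6; s[32] = 2; s[33] = 8; s[34] = 10; s[35] = 3; s[36] = 13; s[37] = 1; s[38] = 14; s[39] = 0; s[40] = 14; s[41] = 14.
Since (s[40], s[41]) = (s[0], s[1]) = (14, 14) (two consecutive terms determine the rest), the sequence is periodic with period 40.
(363 - 0) mod 40 = 3, so s[363] = s[3] = 12.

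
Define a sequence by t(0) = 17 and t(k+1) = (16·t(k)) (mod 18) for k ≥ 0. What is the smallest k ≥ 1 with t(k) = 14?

2

Listing terms: t(0) = 17; t(1) = 2; t(2) = 14; t(3) = 8; t(4) = 2.
Since t(4) = t(1) = 2, the sequence is eventually periodic: after a pre-period of length 1 it cycles with period 3.
The value 14 first appears (with k ≥ 1) at t(2).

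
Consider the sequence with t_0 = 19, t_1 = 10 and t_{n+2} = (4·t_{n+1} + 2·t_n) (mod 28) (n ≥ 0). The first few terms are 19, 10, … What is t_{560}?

We have t_0 = 19; t_1 = 10; t_2 = 22; t_3 = 24; t_4 = 0; t_5 = 20; t_6 = 24; t_7 = 24; t_8 = 4; t_9 = 8; t_{10} = 12; t_{11} = 8; t_{12} = 0; t_{13} = 16; t_{14} = 8; t_{15} = 8; t_{16} = 20; t_{17} = 12; t_{18} = 4; t_{19} = 12; t_{20} = 0; t_{21} = 24; t_{22} = 12; t_{23} = 12; t_{24} = 16; t_{25} = 4; t_{26} = 20; t_{27} = 4; t_{28} = 0; t_{29} = 8; t_{30} = 4; t_{31} = 4; t_{32} = 24; t_{33} = 20; t_{34} = 16; t_{35} = 20; t_{36} = 0; t_{37} = 12; t_{38} = 20; t_{39} = 20; t_{40} = 8; t_{41} = 16; t_{42} = 24; t_{43} = 16; t_{44} = 0; t_{45} = 4; t_{46} = 16; t_{47} = 16; t_{48} = 12; t_{49} = 24; t_{50} = 8; t_{51} = 24; t_{52} = 0.
Since (t_{51}, t_{52}) = (t_3, t_4) = (24, 0) (two consecutive terms determine the rest), the sequence is eventually periodic: after a pre-period of length 3 it cycles with period 48.
For n ≥ 3, t_n depends only on (n - 3) mod 48. (560 - 3) mod 48 = 29, so t_{560} = t_{32} = 24.

24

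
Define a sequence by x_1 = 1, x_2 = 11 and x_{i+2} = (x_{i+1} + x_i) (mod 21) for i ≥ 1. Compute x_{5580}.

5

Listing terms: x_1 = 1, x_2 = 11, x_3 = 12, x_4 = 2, x_5 = 14, x_6 = 16, x_7 = 9, x_8 = 4, x_9 = 13, x_{10} = 17, x_{11} = 9, x_{12} = 5, x_{13} = 14, x_{14} = 19, x_{15} = 12, x_{16} = 10, x_{17} = 1, x_{18} = 11.
The sequence repeats with period 16.
(5580 - 1) mod 16 = 11, so x_{5580} = x_{12} = 5.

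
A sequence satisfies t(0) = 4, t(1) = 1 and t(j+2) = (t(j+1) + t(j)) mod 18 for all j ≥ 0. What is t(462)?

Computing terms: t(0) = 4; t(1) = 1; t(2) = 5; t(3) = 6; t(4) = 11; t(5) = 17; t(6) = 10; t(7) = 9; t(8) = 1; t(9) = 10; t(10) = 11; t(11) = 3; t(12) = 14; t(13) = 17; t(14) = 13; t(15) = 12; t(16) = 7; t(17) = 1; t(18) = 8; t(19) = 9; t(20) = 17; t(21) = 8; t(22) = 7; t(23) = 15; t(24) = 4; t(25) = 1.
Since (t(24), t(25)) = (t(0), t(1)) = (4, 1) (two consecutive terms determine the rest), the sequence is periodic with period 24.
So t(462) = t(0 + ((462-0) mod 24)) = t(6) = 10.

10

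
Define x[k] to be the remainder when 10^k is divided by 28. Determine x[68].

Listing terms: x[0] = 1,  x[1] = 10,  x[2] = 16,  x[3] = 20,  x[4] = 4,  x[5] = 12,  x[6] = 8,  x[7] = 24,  x[8] = 16.
Since x[8] = x[2] = 16, the sequence is eventually periodic: after a pre-period of length 2 it cycles with period 6.
For k ≥ 2, x[k] depends only on (k - 2) mod 6. (68 - 2) mod 6 = 0, so x[68] = x[2] = 16.

16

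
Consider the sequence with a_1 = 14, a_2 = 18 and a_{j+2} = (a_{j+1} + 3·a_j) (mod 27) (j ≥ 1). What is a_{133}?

a_1 = 14,  a_2 = 18,  a_3 = 6,  a_4 = 6,  a_5 = 24,  a_6 = 15,  a_7 = 6,  a_8 = 24.
Since (a_7, a_8) = (a_4, a_5) = (6, 24) (two consecutive terms determine the rest), the sequence is eventually periodic: after a pre-period of length 3 it cycles with period 3.
For j ≥ 4, a_j depends only on (j - 4) mod 3. (133 - 4) mod 3 = 0, so a_{133} = a_4 = 6.

6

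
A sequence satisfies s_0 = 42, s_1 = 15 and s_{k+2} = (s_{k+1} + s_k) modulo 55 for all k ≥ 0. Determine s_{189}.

Computing terms: s_0 = 42,  s_1 = 15,  s_2 = 2,  s_3 = 17,  s_4 = 19,  s_5 = 36,  s_6 = 0,  s_7 = 36,  s_8 = 36,  s_9 = 17,  s_{10} = 53,  s_{11} = 15,  s_{12} = 13,  s_{13} = 28,  s_{14} = 41,  s_{15} = 14,  s_{16} = 0,  s_{17} = 14,  s_{18} = 14,  s_{19} = 28,  s_{20} = 42,  s_{21} = 15.
The sequence repeats with period 20.
(189 - 0) mod 20 = 9, so s_{189} = s_9 = 17.

17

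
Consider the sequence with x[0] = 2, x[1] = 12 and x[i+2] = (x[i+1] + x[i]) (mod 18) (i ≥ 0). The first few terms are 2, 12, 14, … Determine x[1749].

We have x[0] = 2,  x[1] = 12,  x[2] = 14,  x[3] = 8,  x[4] = 4,  x[5] = 12,  x[6] = 16,  x[7] = 10,  x[8] = 8,  x[9] = 0,  x[10] = 8,  x[11] = 8,  x[12] = 16,  x[13] = 6,  x[14] = 4,  x[15] = 10,  x[16] = 14,  x[17] = 6,  x[18] = 2,  x[19] = 8,  x[20] = 10,  x[21] = 0,  x[22] = 10,  x[23] = 10,  x[24] = 2,  x[25] = 12.
Since (x[24], x[25]) = (x[0], x[1]) = (2, 12) (two consecutive terms determine the rest), the sequence is periodic with period 24.
So x[1749] = x[0 + ((1749-0) mod 24)] = x[21] = 0.

0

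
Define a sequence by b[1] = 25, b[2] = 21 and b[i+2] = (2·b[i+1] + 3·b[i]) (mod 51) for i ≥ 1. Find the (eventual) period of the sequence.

16

Listing terms: b[1] = 25; b[2] = 21; b[3] = 15; b[4] = 42; b[5] = 27; b[6] = 27; b[7] = 33; b[8] = 45; b[9] = 36; b[10] = 3; b[11] = 12; b[12] = 33; b[13] = 0; b[14] = 48; b[15] = 45; b[16] = 30; b[17] = 42; b[18] = 21; b[19] = 15.
Since (b[18], b[19]) = (b[2], b[3]) = (21, 15) (two consecutive terms determine the rest), the sequence is eventually periodic: after a pre-period of length 1 it cycles with period 16.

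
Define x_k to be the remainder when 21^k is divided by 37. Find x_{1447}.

25

Computing terms: x_0 = 1; x_1 = 21; x_2 = 34; x_3 = 11; x_4 = 9; x_5 = 4; x_6 = 10; x_7 = 25; x_8 = 7; x_9 = 36; x_{10} = 16; x_{11} = 3; x_{12} = 26; x_{13} = 28; x_{14} = 33; x_{15} = 27; x_{16} = 12; x_{17} = 30; x_{18} = 1.
The sequence repeats with period 18.
So x_{1447} = x_{0 + ((1447-0) mod 18)} = x_7 = 25.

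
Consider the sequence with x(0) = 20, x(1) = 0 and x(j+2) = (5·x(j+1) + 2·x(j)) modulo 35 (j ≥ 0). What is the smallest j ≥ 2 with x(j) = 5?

x(0) = 20; x(1) = 0; x(2) = 5; x(3) = 25; x(4) = 30; x(5) = 25; x(6) = 10; x(7) = 30; x(8) = 30; x(9) = 0; x(10) = 25; x(11) = 20; x(12) = 10; x(13) = 20; x(14) = 15; x(15) = 10; x(16) = 10; x(17) = 0; x(18) = 20; x(19) = 30; x(20) = 15; x(21) = 30; x(22) = 5; x(23) = 15; x(24) = 15; x(25) = 0; x(26) = 30; x(27) = 10; x(28) = 5; x(29) = 10; x(30) = 25; x(31) = 5; x(32) = 5; x(33) = 0; x(34) = 10; x(35) = 15; x(36) = 25; x(37) = 15; x(38) = 20; x(39) = 25; x(40) = 25; x(41) = 0; x(42) = 15; x(43) = 5; x(44) = 20; x(45) = 5; x(46) = 30; x(47) = 20; x(48) = 20; x(49) = 0.
Since (x(48), x(49)) = (x(0), x(1)) = (20, 0) (two consecutive terms determine the rest), the sequence is periodic with period 48.
The value 5 first appears (with j ≥ 2) at x(2).

2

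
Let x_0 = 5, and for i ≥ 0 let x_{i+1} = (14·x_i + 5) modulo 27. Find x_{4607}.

Listing terms: x_0 = 5; x_1 = 21; x_2 = 2; x_3 = 6; x_4 = 8; x_5 = 9; x_6 = 23; x_7 = 3; x_8 = 20; x_9 = 15; x_{10} = 26; x_{11} = 18; x_{12} = 14; x_{13} = 12; x_{14} = 11; x_{15} = 24; x_{16} = 17; x_{17} = 0; x_{18} = 5.
Since x_{18} = x_0 = 5, the sequence is periodic with period 18.
(4607 - 0) mod 18 = 17, so x_{4607} = x_{17} = 0.

0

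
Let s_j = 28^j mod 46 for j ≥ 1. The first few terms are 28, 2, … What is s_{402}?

8

s_1 = 28, s_2 = 2, s_3 = 10, s_4 = 4, s_5 = 20, s_6 = 8, s_7 = 40, s_8 = 16, s_9 = 34, s_{10} = 32, s_{11} = 22, s_{12} = 18, s_{13} = 44, s_{14} = 36, s_{15} = 42, s_{16} = 26, s_{17} = 38, s_{18} = 6, s_{19} = 30, s_{20} = 12, s_{21} = 14, s_{22} = 24, s_{23} = 28.
Since s_{23} = s_1 = 28, the sequence is periodic with period 22.
So s_{402} = s_{1 + ((402-1) mod 22)} = s_6 = 8.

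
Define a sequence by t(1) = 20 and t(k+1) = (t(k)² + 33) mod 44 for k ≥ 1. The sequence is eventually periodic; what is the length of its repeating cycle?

4

We have t(1) = 20, t(2) = 37, t(3) = 38, t(4) = 25, t(5) = 42, t(6) = 37.
Since t(6) = t(2) = 37, the sequence is eventually periodic: after a pre-period of length 1 it cycles with period 4.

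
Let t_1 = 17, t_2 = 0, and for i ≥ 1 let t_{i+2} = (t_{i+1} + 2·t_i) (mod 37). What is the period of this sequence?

Computing terms: t_1 = 17,  t_2 = 0,  t_3 = 34,  t_4 = 34,  t_5 = 28,  t_6 = 22,  t_7 = 4,  t_8 = 11,  t_9 = 19,  t_{10} = 4,  t_{11} = 5,  t_{12} = 13,  t_{13} = 23,  t_{14} = 12,  t_{15} = 21,  t_{16} = 8,  t_{17} = 13,  t_{18} = 29,  t_{19} = 18,  t_{20} = 2,  t_{21} = 1,  t_{22} = 5,  t_{23} = 7,  t_{24} = 17,  t_{25} = 31,  t_{26} = 28,  t_{27} = 16,  t_{28} = 35,  t_{29} = 30,  t_{30} = 26,  t_{31} = 12,  t_{32} = 27,  t_{33} = 14,  t_{34} = 31,  t_{35} = 22,  t_{36} = 10,  t_{37} = 17,  t_{38} = 0.
Since (t_{37}, t_{38}) = (t_1, t_2) = (17, 0) (two consecutive terms determine the rest), the sequence is periodic with period 36.

36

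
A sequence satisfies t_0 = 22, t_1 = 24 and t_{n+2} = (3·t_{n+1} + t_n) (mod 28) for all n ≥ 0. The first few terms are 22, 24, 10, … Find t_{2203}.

We have t_0 = 22,  t_1 = 24,  t_2 = 10,  t_3 = 26,  t_4 = 4,  t_5 = 10,  t_6 = 6,  t_7 = 0,  t_8 = 6,  t_9 = 18,  t_{10} = 4,  t_{11} = 2,  t_{12} = 10,  t_{13} = 4,  t_{14} = 22,  t_{15} = 14,  t_{16} = 8,  t_{17} = 10,  t_{18} = 10,  t_{19} = 12,  t_{20} = 18,  t_{21} = 10,  t_{22} = 20,  t_{23} = 14,  t_{24} = 6,  t_{25} = 4,  t_{26} = 18,  t_{27} = 2,  t_{28} = 24,  t_{29} = 18,  t_{30} = 22,  t_{31} = 0,  t_{32} = 22,  t_{33} = 10,  t_{34} = 24,  t_{35} = 26,  t_{36} = 18,  t_{37} = 24,  t_{38} = 6,  t_{39} = 14,  t_{40} = 20,  t_{41} = 18,  t_{42} = 18,  t_{43} = 16,  t_{44} = 10,  t_{45} = 18,  t_{46} = 8,  t_{47} = 14,  t_{48} = 22,  t_{49} = 24.
The sequence repeats with period 48.
(2203 - 0) mod 48 = 43, so t_{2203} = t_{43} = 16.

16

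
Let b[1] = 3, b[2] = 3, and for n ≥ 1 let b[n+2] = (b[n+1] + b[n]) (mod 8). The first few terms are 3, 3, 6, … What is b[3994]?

Listing terms: b[1] = 3,  b[2] = 3,  b[3] = 6,  b[4] = 1,  b[5] = 7,  b[6] = 0,  b[7] = 7,  b[8] = 7,  b[9] = 6,  b[10] = 5,  b[11] = 3,  b[12] = 0,  b[13] = 3,  b[14] = 3.
The sequence repeats with period 12.
(3994 - 1) mod 12 = 9, so b[3994] = b[10] = 5.

5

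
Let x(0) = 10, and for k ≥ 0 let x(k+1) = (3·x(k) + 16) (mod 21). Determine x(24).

x(0) = 10, x(1) = 4, x(2) = 7, x(3) = 16, x(4) = 1, x(5) = 19, x(6) = 10.
The sequence repeats with period 6.
So x(24) = x(0 + ((24-0) mod 6)) = x(0) = 10.

10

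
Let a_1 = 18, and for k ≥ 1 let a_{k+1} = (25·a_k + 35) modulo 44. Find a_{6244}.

We have a_1 = 18; a_2 = 1; a_3 = 16; a_4 = 39; a_5 = 42; a_6 = 29; a_7 = 12; a_8 = 27; a_9 = 6; a_{10} = 9; a_{11} = 40; a_{12} = 23; a_{13} = 38; a_{14} = 17; a_{15} = 20; a_{16} = 7; a_{17} = 34; a_{18} = 5; a_{19} = 28; a_{20} = 31; a_{21} = 18.
The sequence repeats with period 20.
So a_{6244} = a_{1 + ((6244-1) mod 20)} = a_4 = 39.

39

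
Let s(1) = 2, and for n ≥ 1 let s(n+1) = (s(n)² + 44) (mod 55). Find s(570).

Computing terms: s(1) = 2,  s(2) = 48,  s(3) = 38,  s(4) = 3,  s(5) = 53,  s(6) = 48.
Since s(6) = s(2) = 48, the sequence is eventually periodic: after a pre-period of length 1 it cycles with period 4.
For n ≥ 2, s(n) depends only on (n - 2) mod 4. (570 - 2) mod 4 = 0, so s(570) = s(2) = 48.

48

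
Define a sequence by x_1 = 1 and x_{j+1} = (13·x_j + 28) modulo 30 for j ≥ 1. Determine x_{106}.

1

We have x_1 = 1; x_2 = 11; x_3 = 21; x_4 = 1.
The sequence repeats with period 3.
So x_{106} = x_{1 + ((106-1) mod 3)} = x_1 = 1.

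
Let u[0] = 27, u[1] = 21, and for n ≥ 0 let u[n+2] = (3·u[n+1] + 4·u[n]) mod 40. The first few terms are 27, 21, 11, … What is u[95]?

We have u[0] = 27,  u[1] = 21,  u[2] = 11,  u[3] = 37,  u[4] = 35,  u[5] = 13,  u[6] = 19,  u[7] = 29,  u[8] = 3,  u[9] = 5,  u[10] = 27,  u[11] = 21.
The sequence repeats with period 10.
(95 - 0) mod 10 = 5, so u[95] = u[5] = 13.

13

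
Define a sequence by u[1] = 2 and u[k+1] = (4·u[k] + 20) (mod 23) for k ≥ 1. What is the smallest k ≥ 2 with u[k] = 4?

5

Computing terms: u[1] = 2; u[2] = 5; u[3] = 17; u[4] = 19; u[5] = 4; u[6] = 13; u[7] = 3; u[8] = 9; u[9] = 10; u[10] = 14; u[11] = 7; u[12] = 2.
Since u[12] = u[1] = 2, the sequence is periodic with period 11.
The value 4 first appears (with k ≥ 2) at u[5].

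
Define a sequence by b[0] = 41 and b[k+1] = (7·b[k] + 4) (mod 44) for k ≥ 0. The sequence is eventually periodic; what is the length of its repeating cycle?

10

Computing terms: b[0] = 41; b[1] = 27; b[2] = 17; b[3] = 35; b[4] = 29; b[5] = 31; b[6] = 1; b[7] = 11; b[8] = 37; b[9] = 43; b[10] = 41.
Since b[10] = b[0] = 41, the sequence is periodic with period 10.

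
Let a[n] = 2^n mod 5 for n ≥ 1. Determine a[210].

Computing terms: a[1] = 2,  a[2] = 4,  a[3] = 3,  a[4] = 1,  a[5] = 2.
The sequence repeats with period 4.
(210 - 1) mod 4 = 1, so a[210] = a[2] = 4.

4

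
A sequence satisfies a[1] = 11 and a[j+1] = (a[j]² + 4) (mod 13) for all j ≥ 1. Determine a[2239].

1

We have a[1] = 11, a[2] = 8, a[3] = 3, a[4] = 0, a[5] = 4, a[6] = 7, a[7] = 1, a[8] = 5, a[9] = 3.
Since a[9] = a[3] = 3, the sequence is eventually periodic: after a pre-period of length 2 it cycles with period 6.
For j ≥ 3, a[j] depends only on (j - 3) mod 6. (2239 - 3) mod 6 = 4, so a[2239] = a[7] = 1.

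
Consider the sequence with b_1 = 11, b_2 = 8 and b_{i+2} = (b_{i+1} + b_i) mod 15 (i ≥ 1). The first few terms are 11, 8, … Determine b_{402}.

Listing terms: b_1 = 11; b_2 = 8; b_3 = 4; b_4 = 12; b_5 = 1; b_6 = 13; b_7 = 14; b_8 = 12; b_9 = 11; b_{10} = 8.
The sequence repeats with period 8.
So b_{402} = b_{1 + ((402-1) mod 8)} = b_2 = 8.

8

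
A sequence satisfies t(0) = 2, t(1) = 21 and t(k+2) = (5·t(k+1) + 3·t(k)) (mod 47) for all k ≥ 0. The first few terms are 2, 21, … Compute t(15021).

11

We have t(0) = 2, t(1) = 21, t(2) = 17, t(3) = 7, t(4) = 39, t(5) = 28, t(6) = 22, t(7) = 6, t(8) = 2, t(9) = 28, t(10) = 5, t(11) = 15, t(12) = 43, t(13) = 25, t(14) = 19, t(15) = 29, t(16) = 14, t(17) = 16, t(18) = 28, t(19) = 0, t(20) = 37, t(21) = 44, t(22) = 2, t(23) = 1, t(24) = 11, t(25) = 11, t(26) = 41, t(27) = 3, t(28) = 44, t(29) = 41, t(30) = 8, t(31) = 22, t(32) = 40, t(33) = 31, t(34) = 40, t(35) = 11, t(36) = 34, t(37) = 15, t(38) = 36, t(39) = 37, t(40) = 11, t(41) = 25, t(42) = 17, t(43) = 19, t(44) = 5, t(45) = 35, t(46) = 2, t(47) = 21.
Since (t(46), t(47)) = (t(0), t(1)) = (2, 21) (two consecutive terms determine the rest), the sequence is periodic with period 46.
(15021 - 0) mod 46 = 25, so t(15021) = t(25) = 11.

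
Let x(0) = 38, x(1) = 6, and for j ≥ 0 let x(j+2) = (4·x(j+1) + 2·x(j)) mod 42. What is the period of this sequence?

48

We have x(0) = 38, x(1) = 6, x(2) = 16, x(3) = 34, x(4) = 0, x(5) = 26, x(6) = 20, x(7) = 6, x(8) = 22, x(9) = 16, x(10) = 24, x(11) = 2, x(12) = 14, x(13) = 18, x(14) = 16, x(15) = 16, x(16) = 12, x(17) = 38, x(18) = 8, x(19) = 24, x(20) = 28, x(21) = 34, x(22) = 24, x(23) = 38, x(24) = 32, x(25) = 36, x(26) = 40, x(27) = 22, x(28) = 0, x(29) = 2, x(30) = 8, x(31) = 36, x(32) = 34, x(33) = 40, x(34) = 18, x(35) = 26, x(36) = 14, x(37) = 24, x(38) = 40, x(39) = 40, x(40) = 30, x(41) = 32, x(42) = 20, x(43) = 18, x(44) = 28, x(45) = 22, x(46) = 18, x(47) = 32, x(48) = 38, x(49) = 6.
The sequence repeats with period 48.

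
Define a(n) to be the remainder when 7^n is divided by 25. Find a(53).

Computing terms: a(1) = 7; a(2) = 24; a(3) = 18; a(4) = 1; a(5) = 7.
The sequence repeats with period 4.
(53 - 1) mod 4 = 0, so a(53) = a(1) = 7.

7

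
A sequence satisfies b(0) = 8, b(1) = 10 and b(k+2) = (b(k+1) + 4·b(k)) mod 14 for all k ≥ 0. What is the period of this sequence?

48

We have b(0) = 8; b(1) = 10; b(2) = 0; b(3) = 12; b(4) = 12; b(5) = 4; b(6) = 10; b(7) = 12; b(8) = 10; b(9) = 2; b(10) = 0; b(11) = 8; b(12) = 8; b(13) = 12; b(14) = 2; b(15) = 8; b(16) = 2; b(17) = 6; b(18) = 0; b(19) = 10; b(20) = 10; b(21) = 8; b(22) = 6; b(23) = 10; b(24) = 6; b(25) = 4; b(26) = 0; b(27) = 2; b(28) = 2; b(29) = 10; b(30) = 4; b(31) = 2; b(32) = 4; b(33) = 12; b(34) = 0; b(35) = 6; b(36) = 6; b(37) = 2; b(38) = 12; b(39) = 6; b(40) = 12; b(41) = 8; b(42) = 0; b(43) = 4; b(44) = 4; b(45) = 6; b(46) = 8; b(47) = 4; b(48) = 8; b(49) = 10.
Since (b(48), b(49)) = (b(0), b(1)) = (8, 10) (two consecutive terms determine the rest), the sequence is periodic with period 48.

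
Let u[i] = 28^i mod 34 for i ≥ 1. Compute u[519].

Listing terms: u[1] = 28; u[2] = 2; u[3] = 22; u[4] = 4; u[5] = 10; u[6] = 8; u[7] = 20; u[8] = 16; u[9] = 6; u[10] = 32; u[11] = 12; u[12] = 30; u[13] = 24; u[14] = 26; u[15] = 14; u[16] = 18; u[17] = 28.
The sequence repeats with period 16.
So u[519] = u[1 + ((519-1) mod 16)] = u[7] = 20.

20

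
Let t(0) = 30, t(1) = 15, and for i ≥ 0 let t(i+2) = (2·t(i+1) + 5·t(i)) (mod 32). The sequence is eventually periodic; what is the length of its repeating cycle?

Listing terms: t(0) = 30; t(1) = 15; t(2) = 20; t(3) = 19; t(4) = 10; t(5) = 19; t(6) = 24; t(7) = 15; t(8) = 22; t(9) = 23; t(10) = 28; t(11) = 11; t(12) = 2; t(13) = 27; t(14) = 0; t(15) = 7; t(16) = 14; t(17) = 31; t(18) = 4; t(19) = 3; t(20) = 26; t(21) = 3; t(22) = 8; t(23) = 31; t(24) = 6; t(25) = 7; t(26) = 12; t(27) = 27; t(28) = 18; t(29) = 11; t(30) = 16; t(31) = 23; t(32) = 30; t(33) = 15.
Since (t(32), t(33)) = (t(0), t(1)) = (30, 15) (two consecutive terms determine the rest), the sequence is periodic with period 32.

32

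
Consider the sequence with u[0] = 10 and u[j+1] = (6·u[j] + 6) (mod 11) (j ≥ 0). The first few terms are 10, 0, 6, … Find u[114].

5

Listing terms: u[0] = 10; u[1] = 0; u[2] = 6; u[3] = 9; u[4] = 5; u[5] = 3; u[6] = 2; u[7] = 7; u[8] = 4; u[9] = 8; u[10] = 10.
The sequence repeats with period 10.
So u[114] = u[0 + ((114-0) mod 10)] = u[4] = 5.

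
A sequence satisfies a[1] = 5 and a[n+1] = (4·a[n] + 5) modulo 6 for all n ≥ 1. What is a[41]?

1

We have a[1] = 5,  a[2] = 1,  a[3] = 3,  a[4] = 5.
Since a[4] = a[1] = 5, the sequence is periodic with period 3.
So a[41] = a[1 + ((41-1) mod 3)] = a[2] = 1.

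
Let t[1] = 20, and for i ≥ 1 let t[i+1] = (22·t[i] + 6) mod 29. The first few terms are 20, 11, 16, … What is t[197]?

Listing terms: t[1] = 20,  t[2] = 11,  t[3] = 16,  t[4] = 10,  t[5] = 23,  t[6] = 19,  t[7] = 18,  t[8] = 25,  t[9] = 5,  t[10] = 0,  t[11] = 6,  t[12] = 22,  t[13] = 26,  t[14] = 27,  t[15] = 20.
Since t[15] = t[1] = 20, the sequence is periodic with period 14.
(197 - 1) mod 14 = 0, so t[197] = t[1] = 20.

20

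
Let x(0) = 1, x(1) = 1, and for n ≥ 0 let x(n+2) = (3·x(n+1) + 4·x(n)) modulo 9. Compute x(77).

4

Listing terms: x(0) = 1,  x(1) = 1,  x(2) = 7,  x(3) = 7,  x(4) = 4,  x(5) = 4,  x(6) = 1,  x(7) = 1.
The sequence repeats with period 6.
So x(77) = x(0 + ((77-0) mod 6)) = x(5) = 4.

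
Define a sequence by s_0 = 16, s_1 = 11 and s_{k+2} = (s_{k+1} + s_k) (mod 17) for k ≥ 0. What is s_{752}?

s_0 = 16; s_1 = 11; s_2 = 10; s_3 = 4; s_4 = 14; s_5 = 1; s_6 = 15; s_7 = 16; s_8 = 14; s_9 = 13; s_{10} = 10; s_{11} = 6; s_{12} = 16; s_{13} = 5; s_{14} = 4; s_{15} = 9; s_{16} = 13; s_{17} = 5; s_{18} = 1; s_{19} = 6; s_{20} = 7; s_{21} = 13; s_{22} = 3; s_{23} = 16; s_{24} = 2; s_{25} = 1; s_{26} = 3; s_{27} = 4; s_{28} = 7; s_{29} = 11; s_{30} = 1; s_{31} = 12; s_{32} = 13; s_{33} = 8; s_{34} = 4; s_{35} = 12; s_{36} = 16; s_{37} = 11.
The sequence repeats with period 36.
(752 - 0) mod 36 = 32, so s_{752} = s_{32} = 13.

13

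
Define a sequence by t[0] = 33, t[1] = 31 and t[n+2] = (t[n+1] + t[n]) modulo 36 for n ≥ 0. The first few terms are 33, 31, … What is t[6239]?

Listing terms: t[0] = 33; t[1] = 31; t[2] = 28; t[3] = 23; t[4] = 15; t[5] = 2; t[6] = 17; t[7] = 19; t[8] = 0; t[9] = 19; t[10] = 19; t[11] = 2; t[12] = 21; t[13] = 23; t[14] = 8; t[15] = 31; t[16] = 3; t[17] = 34; t[18] = 1; t[19] = 35; t[20] = 0; t[21] = 35; t[22] = 35; t[23] = 34; t[24] = 33; t[25] = 31.
The sequence repeats with period 24.
So t[6239] = t[0 + ((6239-0) mod 24)] = t[23] = 34.

34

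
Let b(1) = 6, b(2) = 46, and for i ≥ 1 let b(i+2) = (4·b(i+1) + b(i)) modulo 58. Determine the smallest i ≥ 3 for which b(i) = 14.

7

b(1) = 6; b(2) = 46; b(3) = 16; b(4) = 52; b(5) = 50; b(6) = 20; b(7) = 14; b(8) = 18; b(9) = 28; b(10) = 14; b(11) = 26; b(12) = 2; b(13) = 34; b(14) = 22; b(15) = 6; b(16) = 46.
The sequence repeats with period 14.
The value 14 first appears (with i ≥ 3) at b(7).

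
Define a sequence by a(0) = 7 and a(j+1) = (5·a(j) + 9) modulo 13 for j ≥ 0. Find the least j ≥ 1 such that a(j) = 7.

Computing terms: a(0) = 7, a(1) = 5, a(2) = 8, a(3) = 10, a(4) = 7.
Since a(4) = a(0) = 7, the sequence is periodic with period 4.
The value 7 next appears (with j ≥ 1) at a(4).

4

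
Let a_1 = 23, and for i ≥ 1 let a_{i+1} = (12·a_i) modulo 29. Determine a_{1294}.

Listing terms: a_1 = 23, a_2 = 15, a_3 = 6, a_4 = 14, a_5 = 23.
The sequence repeats with period 4.
(1294 - 1) mod 4 = 1, so a_{1294} = a_2 = 15.

15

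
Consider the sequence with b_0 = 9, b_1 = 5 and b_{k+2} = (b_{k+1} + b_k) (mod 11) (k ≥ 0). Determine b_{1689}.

Computing terms: b_0 = 9, b_1 = 5, b_2 = 3, b_3 = 8, b_4 = 0, b_5 = 8, b_6 = 8, b_7 = 5, b_8 = 2, b_9 = 7, b_{10} = 9, b_{11} = 5.
The sequence repeats with period 10.
(1689 - 0) mod 10 = 9, so b_{1689} = b_9 = 7.

7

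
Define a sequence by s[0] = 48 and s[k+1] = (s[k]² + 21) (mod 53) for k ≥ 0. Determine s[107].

s[0] = 48,  s[1] = 46,  s[2] = 17,  s[3] = 45,  s[4] = 32,  s[5] = 38,  s[6] = 34,  s[7] = 11,  s[8] = 36,  s[9] = 45.
Since s[9] = s[3] = 45, the sequence is eventually periodic: after a pre-period of length 3 it cycles with period 6.
For k ≥ 3, s[k] depends only on (k - 3) mod 6. (107 - 3) mod 6 = 2, so s[107] = s[5] = 38.

38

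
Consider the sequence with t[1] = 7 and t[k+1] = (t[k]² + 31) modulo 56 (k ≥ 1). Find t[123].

Listing terms: t[1] = 7,  t[2] = 24,  t[3] = 47,  t[4] = 0,  t[5] = 31,  t[6] = 40,  t[7] = 7.
The sequence repeats with period 6.
(123 - 1) mod 6 = 2, so t[123] = t[3] = 47.

47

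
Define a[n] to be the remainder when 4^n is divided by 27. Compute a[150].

19

We have a[1] = 4, a[2] = 16, a[3] = 10, a[4] = 13, a[5] = 25, a[6] = 19, a[7] = 22, a[8] = 7, a[9] = 1, a[10] = 4.
The sequence repeats with period 9.
(150 - 1) mod 9 = 5, so a[150] = a[6] = 19.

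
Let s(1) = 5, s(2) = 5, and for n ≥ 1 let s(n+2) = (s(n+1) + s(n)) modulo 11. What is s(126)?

Listing terms: s(1) = 5,  s(2) = 5,  s(3) = 10,  s(4) = 4,  s(5) = 3,  s(6) = 7,  s(7) = 10,  s(8) = 6,  s(9) = 5,  s(10) = 0,  s(11) = 5,  s(12) = 5.
Since (s(11), s(12)) = (s(1), s(2)) = (5, 5) (two consecutive terms determine the rest), the sequence is periodic with period 10.
So s(126) = s(1 + ((126-1) mod 10)) = s(6) = 7.

7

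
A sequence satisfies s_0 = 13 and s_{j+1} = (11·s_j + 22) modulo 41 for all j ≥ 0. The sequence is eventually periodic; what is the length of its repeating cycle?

Listing terms: s_0 = 13, s_1 = 1, s_2 = 33, s_3 = 16, s_4 = 34, s_5 = 27, s_6 = 32, s_7 = 5, s_8 = 36, s_9 = 8, s_{10} = 28, s_{11} = 2, s_{12} = 3, s_{13} = 14, s_{14} = 12, s_{15} = 31, s_{16} = 35, s_{17} = 38, s_{18} = 30, s_{19} = 24, s_{20} = 40, s_{21} = 11, s_{22} = 20, s_{23} = 37, s_{24} = 19, s_{25} = 26, s_{26} = 21, s_{27} = 7, s_{28} = 17, s_{29} = 4, s_{30} = 25, s_{31} = 10, s_{32} = 9, s_{33} = 39, s_{34} = 0, s_{35} = 22, s_{36} = 18, s_{37} = 15, s_{38} = 23, s_{39} = 29, s_{40} = 13.
Since s_{40} = s_0 = 13, the sequence is periodic with period 40.

40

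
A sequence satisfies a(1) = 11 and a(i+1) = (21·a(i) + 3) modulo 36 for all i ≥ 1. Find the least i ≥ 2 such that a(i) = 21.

a(1) = 11; a(2) = 18; a(3) = 21; a(4) = 12; a(5) = 3; a(6) = 30; a(7) = 21.
Since a(7) = a(3) = 21, the sequence is eventually periodic: after a pre-period of length 2 it cycles with period 4.
The value 21 first appears (with i ≥ 2) at a(3).

3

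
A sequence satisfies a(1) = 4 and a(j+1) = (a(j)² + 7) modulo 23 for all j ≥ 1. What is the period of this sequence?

4

Computing terms: a(1) = 4, a(2) = 0, a(3) = 7, a(4) = 10, a(5) = 15, a(6) = 2, a(7) = 11, a(8) = 13, a(9) = 15.
Since a(9) = a(5) = 15, the sequence is eventually periodic: after a pre-period of length 4 it cycles with period 4.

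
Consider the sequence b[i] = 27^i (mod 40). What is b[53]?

27

Listing terms: b[0] = 1,  b[1] = 27,  b[2] = 9,  b[3] = 3,  b[4] = 1.
Since b[4] = b[0] = 1, the sequence is periodic with period 4.
(53 - 0) mod 4 = 1, so b[53] = b[1] = 27.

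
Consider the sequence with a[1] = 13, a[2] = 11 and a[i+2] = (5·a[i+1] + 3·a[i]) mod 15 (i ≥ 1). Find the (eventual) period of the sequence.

8

a[1] = 13,  a[2] = 11,  a[3] = 4,  a[4] = 8,  a[5] = 7,  a[6] = 14,  a[7] = 1,  a[8] = 2,  a[9] = 13,  a[10] = 11.
The sequence repeats with period 8.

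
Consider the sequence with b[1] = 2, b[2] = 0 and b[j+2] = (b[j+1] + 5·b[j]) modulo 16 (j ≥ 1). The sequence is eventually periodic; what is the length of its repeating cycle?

12

We have b[1] = 2, b[2] = 0, b[3] = 10, b[4] = 10, b[5] = 12, b[6] = 14, b[7] = 10, b[8] = 0, b[9] = 2, b[10] = 2, b[11] = 12, b[12] = 6, b[13] = 2, b[14] = 0.
Since (b[13], b[14]) = (b[1], b[2]) = (2, 0) (two consecutive terms determine the rest), the sequence is periodic with period 12.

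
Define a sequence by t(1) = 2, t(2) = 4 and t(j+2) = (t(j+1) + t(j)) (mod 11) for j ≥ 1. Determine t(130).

Listing terms: t(1) = 2; t(2) = 4; t(3) = 6; t(4) = 10; t(5) = 5; t(6) = 4; t(7) = 9; t(8) = 2; t(9) = 0; t(10) = 2; t(11) = 2; t(12) = 4.
Since (t(11), t(12)) = (t(1), t(2)) = (2, 4) (two consecutive terms determine the rest), the sequence is periodic with period 10.
So t(130) = t(1 + ((130-1) mod 10)) = t(10) = 2.

2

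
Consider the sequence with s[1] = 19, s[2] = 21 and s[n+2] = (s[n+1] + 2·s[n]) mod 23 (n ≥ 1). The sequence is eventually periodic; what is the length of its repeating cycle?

22

Listing terms: s[1] = 19,  s[2] = 21,  s[3] = 13,  s[4] = 9,  s[5] = 12,  s[6] = 7,  s[7] = 8,  s[8] = 22,  s[9] = 15,  s[10] = 13,  s[11] = 20,  s[12] = 0,  s[13] = 17,  s[14] = 17,  s[15] = 5,  s[16] = 16,  s[17] = 3,  s[18] = 12,  s[19] = 18,  s[20] = 19,  s[21] = 9,  s[22] = 1,  s[23] = 19,  s[24] = 21.
Since (s[23], s[24]) = (s[1], s[2]) = (19, 21) (two consecutive terms determine the rest), the sequence is periodic with period 22.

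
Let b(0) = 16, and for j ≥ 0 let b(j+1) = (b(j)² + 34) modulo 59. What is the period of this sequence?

5

b(0) = 16; b(1) = 54; b(2) = 0; b(3) = 34; b(4) = 10; b(5) = 16.
Since b(5) = b(0) = 16, the sequence is periodic with period 5.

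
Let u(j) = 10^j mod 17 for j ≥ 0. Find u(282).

We have u(0) = 1,  u(1) = 10,  u(2) = 15,  u(3) = 14,  u(4) = 4,  u(5) = 6,  u(6) = 9,  u(7) = 5,  u(8) = 16,  u(9) = 7,  u(10) = 2,  u(11) = 3,  u(12) = 13,  u(13) = 11,  u(14) = 8,  u(15) = 12,  u(16) = 1.
The sequence repeats with period 16.
So u(282) = u(0 + ((282-0) mod 16)) = u(10) = 2.

2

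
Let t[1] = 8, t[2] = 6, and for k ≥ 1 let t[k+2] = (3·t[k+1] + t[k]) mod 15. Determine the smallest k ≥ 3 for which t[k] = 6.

Listing terms: t[1] = 8,  t[2] = 6,  t[3] = 11,  t[4] = 9,  t[5] = 8,  t[6] = 3,  t[7] = 2,  t[8] = 9,  t[9] = 14,  t[10] = 6,  t[11] = 2,  t[12] = 12,  t[13] = 8,  t[14] = 6.
Since (t[13], t[14]) = (t[1], t[2]) = (8, 6) (two consecutive terms determine the rest), the sequence is periodic with period 12.
The value 6 first appears (with k ≥ 3) at t[10].

10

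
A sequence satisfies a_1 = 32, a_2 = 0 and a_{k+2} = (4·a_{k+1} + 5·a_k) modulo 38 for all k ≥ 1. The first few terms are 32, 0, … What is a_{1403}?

Listing terms: a_1 = 32,  a_2 = 0,  a_3 = 8,  a_4 = 32,  a_5 = 16,  a_6 = 34,  a_7 = 26,  a_8 = 8,  a_9 = 10,  a_{10} = 4,  a_{11} = 28,  a_{12} = 18,  a_{13} = 22,  a_{14} = 26,  a_{15} = 24,  a_{16} = 36,  a_{17} = 36,  a_{18} = 20,  a_{19} = 32,  a_{20} = 0.
Since (a_{19}, a_{20}) = (a_1, a_2) = (32, 0) (two consecutive terms determine the rest), the sequence is periodic with period 18.
(1403 - 1) mod 18 = 16, so a_{1403} = a_{17} = 36.

36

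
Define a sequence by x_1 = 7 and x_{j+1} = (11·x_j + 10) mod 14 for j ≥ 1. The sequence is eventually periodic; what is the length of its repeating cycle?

We have x_1 = 7,  x_2 = 3,  x_3 = 1,  x_4 = 7.
Since x_4 = x_1 = 7, the sequence is periodic with period 3.

3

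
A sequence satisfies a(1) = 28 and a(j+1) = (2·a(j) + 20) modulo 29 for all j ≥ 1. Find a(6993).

Listing terms: a(1) = 28; a(2) = 18; a(3) = 27; a(4) = 16; a(5) = 23; a(6) = 8; a(7) = 7; a(8) = 5; a(9) = 1; a(10) = 22; a(11) = 6; a(12) = 3; a(13) = 26; a(14) = 14; a(15) = 19; a(16) = 0; a(17) = 20; a(18) = 2; a(19) = 24; a(20) = 10; a(21) = 11; a(22) = 13; a(23) = 17; a(24) = 25; a(25) = 12; a(26) = 15; a(27) = 21; a(28) = 4; a(29) = 28.
Since a(29) = a(1) = 28, the sequence is periodic with period 28.
(6993 - 1) mod 28 = 20, so a(6993) = a(21) = 11.

11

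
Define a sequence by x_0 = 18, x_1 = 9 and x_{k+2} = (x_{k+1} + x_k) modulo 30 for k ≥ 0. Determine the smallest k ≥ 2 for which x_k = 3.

Computing terms: x_0 = 18,  x_1 = 9,  x_2 = 27,  x_3 = 6,  x_4 = 3,  x_5 = 9,  x_6 = 12,  x_7 = 21,  x_8 = 3,  x_9 = 24,  x_{10} = 27,  x_{11} = 21,  x_{12} = 18,  x_{13} = 9.
Since (x_{12}, x_{13}) = (x_0, x_1) = (18, 9) (two consecutive terms determine the rest), the sequence is periodic with period 12.
The value 3 first appears (with k ≥ 2) at x_4.

4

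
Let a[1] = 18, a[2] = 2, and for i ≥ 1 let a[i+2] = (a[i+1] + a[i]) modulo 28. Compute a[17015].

22

a[1] = 18,  a[2] = 2,  a[3] = 20,  a[4] = 22,  a[5] = 14,  a[6] = 8,  a[7] = 22,  a[8] = 2,  a[9] = 24,  a[10] = 26,  a[11] = 22,  a[12] = 20,  a[13] = 14,  a[14] = 6,  a[15] = 20,  a[16] = 26,  a[17] = 18,  a[18] = 16,  a[19] = 6,  a[20] = 22,  a[21] = 0,  a[22] = 22,  a[23] = 22,  a[24] = 16,  a[25] = 10,  a[26] = 26,  a[27] = 8,  a[28] = 6,  a[29] = 14,  a[30] = 20,  a[31] = 6,  a[32] = 26,  a[33] = 4,  a[34] = 2,  a[35] = 6,  a[36] = 8,  a[37] = 14,  a[38] = 22,  a[39] = 8,  a[40] = 2,  a[41] = 10,  a[42] = 12,  a[43] = 22,  a[44] = 6,  a[45] = 0,  a[46] = 6,  a[47] = 6,  a[48] = 12,  a[49] = 18,  a[50] = 2.
The sequence repeats with period 48.
(17015 - 1) mod 48 = 22, so a[17015] = a[23] = 22.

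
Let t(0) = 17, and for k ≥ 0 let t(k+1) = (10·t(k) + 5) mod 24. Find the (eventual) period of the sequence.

3

Listing terms: t(0) = 17, t(1) = 7, t(2) = 3, t(3) = 11, t(4) = 19, t(5) = 3.
Since t(5) = t(2) = 3, the sequence is eventually periodic: after a pre-period of length 2 it cycles with period 3.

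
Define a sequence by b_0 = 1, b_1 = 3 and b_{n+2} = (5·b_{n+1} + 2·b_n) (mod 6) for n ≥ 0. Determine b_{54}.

b_0 = 1; b_1 = 3; b_2 = 5; b_3 = 1; b_4 = 3.
The sequence repeats with period 3.
So b_{54} = b_{0 + ((54-0) mod 3)} = b_0 = 1.

1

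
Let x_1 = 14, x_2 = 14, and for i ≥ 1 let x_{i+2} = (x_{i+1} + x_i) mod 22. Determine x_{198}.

Listing terms: x_1 = 14, x_2 = 14, x_3 = 6, x_4 = 20, x_5 = 4, x_6 = 2, x_7 = 6, x_8 = 8, x_9 = 14, x_{10} = 0, x_{11} = 14, x_{12} = 14.
Since (x_{11}, x_{12}) = (x_1, x_2) = (14, 14) (two consecutive terms determine the rest), the sequence is periodic with period 10.
So x_{198} = x_{1 + ((198-1) mod 10)} = x_8 = 8.

8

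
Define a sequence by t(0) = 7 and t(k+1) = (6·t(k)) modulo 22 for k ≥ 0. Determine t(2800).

18

t(0) = 7, t(1) = 20, t(2) = 10, t(3) = 16, t(4) = 8, t(5) = 4, t(6) = 2, t(7) = 12, t(8) = 6, t(9) = 14, t(10) = 18, t(11) = 20.
Since t(11) = t(1) = 20, the sequence is eventually periodic: after a pre-period of length 1 it cycles with period 10.
For k ≥ 1, t(k) depends only on (k - 1) mod 10. (2800 - 1) mod 10 = 9, so t(2800) = t(10) = 18.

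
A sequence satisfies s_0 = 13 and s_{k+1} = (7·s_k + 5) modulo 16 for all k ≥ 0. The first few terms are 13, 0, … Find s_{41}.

We have s_0 = 13, s_1 = 0, s_2 = 5, s_3 = 8, s_4 = 13.
The sequence repeats with period 4.
So s_{41} = s_{0 + ((41-0) mod 4)} = s_1 = 0.

0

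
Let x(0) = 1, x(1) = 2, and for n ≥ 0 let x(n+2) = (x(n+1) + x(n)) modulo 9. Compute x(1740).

8

We have x(0) = 1; x(1) = 2; x(2) = 3; x(3) = 5; x(4) = 8; x(5) = 4; x(6) = 3; x(7) = 7; x(8) = 1; x(9) = 8; x(10) = 0; x(11) = 8; x(12) = 8; x(13) = 7; x(14) = 6; x(15) = 4; x(16) = 1; x(17) = 5; x(18) = 6; x(19) = 2; x(20) = 8; x(21) = 1; x(22) = 0; x(23) = 1; x(24) = 1; x(25) = 2.
The sequence repeats with period 24.
(1740 - 0) mod 24 = 12, so x(1740) = x(12) = 8.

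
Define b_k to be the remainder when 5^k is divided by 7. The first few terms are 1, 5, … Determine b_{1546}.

2

We have b_0 = 1; b_1 = 5; b_2 = 4; b_3 = 6; b_4 = 2; b_5 = 3; b_6 = 1.
The sequence repeats with period 6.
(1546 - 0) mod 6 = 4, so b_{1546} = b_4 = 2.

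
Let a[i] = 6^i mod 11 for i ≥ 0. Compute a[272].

We have a[0] = 1; a[1] = 6; a[2] = 3; a[3] = 7; a[4] = 9; a[5] = 10; a[6] = 5; a[7] = 8; a[8] = 4; a[9] = 2; a[10] = 1.
The sequence repeats with period 10.
So a[272] = a[0 + ((272-0) mod 10)] = a[2] = 3.

3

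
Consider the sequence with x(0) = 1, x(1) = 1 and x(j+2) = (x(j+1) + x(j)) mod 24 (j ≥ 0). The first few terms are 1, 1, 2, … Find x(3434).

2

We have x(0) = 1,  x(1) = 1,  x(2) = 2,  x(3) = 3,  x(4) = 5,  x(5) = 8,  x(6) = 13,  x(7) = 21,  x(8) = 10,  x(9) = 7,  x(10) = 17,  x(11) = 0,  x(12) = 17,  x(13) = 17,  x(14) = 10,  x(15) = 3,  x(16) = 13,  x(17) = 16,  x(18) = 5,  x(19) = 21,  x(20) = 2,  x(21) = 23,  x(22) = 1,  x(23) = 0,  x(24) = 1,  x(25) = 1.
The sequence repeats with period 24.
So x(3434) = x(0 + ((3434-0) mod 24)) = x(2) = 2.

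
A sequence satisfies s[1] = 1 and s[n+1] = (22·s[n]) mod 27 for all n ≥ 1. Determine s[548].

Computing terms: s[1] = 1,  s[2] = 22,  s[3] = 25,  s[4] = 10,  s[5] = 4,  s[6] = 7,  s[7] = 19,  s[8] = 13,  s[9] = 16,  s[10] = 1.
The sequence repeats with period 9.
(548 - 1) mod 9 = 7, so s[548] = s[8] = 13.

13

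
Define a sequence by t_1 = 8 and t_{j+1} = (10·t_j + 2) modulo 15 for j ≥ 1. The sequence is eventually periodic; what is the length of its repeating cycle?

We have t_1 = 8, t_2 = 7, t_3 = 12, t_4 = 2, t_5 = 7.
Since t_5 = t_2 = 7, the sequence is eventually periodic: after a pre-period of length 1 it cycles with period 3.

3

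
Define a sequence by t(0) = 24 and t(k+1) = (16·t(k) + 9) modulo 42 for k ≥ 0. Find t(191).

39

t(0) = 24, t(1) = 15, t(2) = 39, t(3) = 3, t(4) = 15.
Since t(4) = t(1) = 15, the sequence is eventually periodic: after a pre-period of length 1 it cycles with period 3.
For k ≥ 1, t(k) depends only on (k - 1) mod 3. (191 - 1) mod 3 = 1, so t(191) = t(2) = 39.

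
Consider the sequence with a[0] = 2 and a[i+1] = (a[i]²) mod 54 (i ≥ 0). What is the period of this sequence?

6

a[0] = 2, a[1] = 4, a[2] = 16, a[3] = 40, a[4] = 34, a[5] = 22, a[6] = 52, a[7] = 4.
Since a[7] = a[1] = 4, the sequence is eventually periodic: after a pre-period of length 1 it cycles with period 6.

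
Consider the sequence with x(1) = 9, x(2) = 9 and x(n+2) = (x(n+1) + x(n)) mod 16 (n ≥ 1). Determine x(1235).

Listing terms: x(1) = 9,  x(2) = 9,  x(3) = 2,  x(4) = 11,  x(5) = 13,  x(6) = 8,  x(7) = 5,  x(8) = 13,  x(9) = 2,  x(10) = 15,  x(11) = 1,  x(12) = 0,  x(13) = 1,  x(14) = 1,  x(15) = 2,  x(16) = 3,  x(17) = 5,  x(18) = 8,  x(19) = 13,  x(20) = 5,  x(21) = 2,  x(22) = 7,  x(23) = 9,  x(24) = 0,  x(25) = 9,  x(26) = 9.
Since (x(25), x(26)) = (x(1), x(2)) = (9, 9) (two consecutive terms determine the rest), the sequence is periodic with period 24.
So x(1235) = x(1 + ((1235-1) mod 24)) = x(11) = 1.

1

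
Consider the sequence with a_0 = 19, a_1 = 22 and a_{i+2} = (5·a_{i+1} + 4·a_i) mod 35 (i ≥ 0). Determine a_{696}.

9

a_0 = 19,  a_1 = 22,  a_2 = 11,  a_3 = 3,  a_4 = 24,  a_5 = 27,  a_6 = 21,  a_7 = 3,  a_8 = 29,  a_9 = 17,  a_{10} = 26,  a_{11} = 23,  a_{12} = 9,  a_{13} = 32,  a_{14} = 21,  a_{15} = 23,  a_{16} = 24,  a_{17} = 2,  a_{18} = 1,  a_{19} = 13,  a_{20} = 34,  a_{21} = 12,  a_{22} = 21,  a_{23} = 13,  a_{24} = 9,  a_{25} = 27,  a_{26} = 31,  a_{27} = 18,  a_{28} = 4,  a_{29} = 22,  a_{30} = 21,  a_{31} = 18,  a_{32} = 34,  a_{33} = 32,  a_{34} = 16,  a_{35} = 33,  a_{36} = 19,  a_{37} = 17,  a_{38} = 21,  a_{39} = 33,  a_{40} = 4,  a_{41} = 12,  a_{42} = 6,  a_{43} = 8,  a_{44} = 29,  a_{45} = 2,  a_{46} = 21,  a_{47} = 8,  a_{48} = 19,  a_{49} = 22.
The sequence repeats with period 48.
So a_{696} = a_{0 + ((696-0) mod 48)} = a_{24} = 9.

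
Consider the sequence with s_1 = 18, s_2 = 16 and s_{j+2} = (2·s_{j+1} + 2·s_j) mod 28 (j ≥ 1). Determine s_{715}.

8

s_1 = 18,  s_2 = 16,  s_3 = 12,  s_4 = 0,  s_5 = 24,  s_6 = 20,  s_7 = 4,  s_8 = 20,  s_9 = 20,  s_{10} = 24,  s_{11} = 4,  s_{12} = 0,  s_{13} = 8,  s_{14} = 16,  s_{15} = 20,  s_{16} = 16,  s_{17} = 16,  s_{18} = 8,  s_{19} = 20,  s_{20} = 0,  s_{21} = 12,  s_{22} = 24,  s_{23} = 16,  s_{24} = 24,  s_{25} = 24,  s_{26} = 12,  s_{27} = 16,  s_{28} = 0,  s_{29} = 4,  s_{30} = 8,  s_{31} = 24,  s_{32} = 8,  s_{33} = 8,  s_{34} = 4,  s_{35} = 24,  s_{36} = 0,  s_{37} = 20,  s_{38} = 12,  s_{39} = 8,  s_{40} = 12,  s_{41} = 12,  s_{42} = 20,  s_{43} = 8,  s_{44} = 0,  s_{45} = 16,  s_{46} = 4,  s_{47} = 12,  s_{48} = 4,  s_{49} = 4,  s_{50} = 16,  s_{51} = 12.
Since (s_{50}, s_{51}) = (s_2, s_3) = (16, 12) (two consecutive terms determine the rest), the sequence is eventually periodic: after a pre-period of length 1 it cycles with period 48.
For j ≥ 2, s_j depends only on (j - 2) mod 48. (715 - 2) mod 48 = 41, so s_{715} = s_{43} = 8.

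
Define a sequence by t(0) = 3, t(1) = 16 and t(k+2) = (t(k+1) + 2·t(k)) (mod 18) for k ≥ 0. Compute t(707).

8

We have t(0) = 3,  t(1) = 16,  t(2) = 4,  t(3) = 0,  t(4) = 8,  t(5) = 8,  t(6) = 6,  t(7) = 4,  t(8) = 16,  t(9) = 6,  t(10) = 2,  t(11) = 14,  t(12) = 0,  t(13) = 10,  t(14) = 10,  t(15) = 12,  t(16) = 14,  t(17) = 2,  t(18) = 12,  t(19) = 16,  t(20) = 4.
Since (t(19), t(20)) = (t(1), t(2)) = (16, 4) (two consecutive terms determine the rest), the sequence is eventually periodic: after a pre-period of length 1 it cycles with period 18.
For k ≥ 1, t(k) depends only on (k - 1) mod 18. (707 - 1) mod 18 = 4, so t(707) = t(5) = 8.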